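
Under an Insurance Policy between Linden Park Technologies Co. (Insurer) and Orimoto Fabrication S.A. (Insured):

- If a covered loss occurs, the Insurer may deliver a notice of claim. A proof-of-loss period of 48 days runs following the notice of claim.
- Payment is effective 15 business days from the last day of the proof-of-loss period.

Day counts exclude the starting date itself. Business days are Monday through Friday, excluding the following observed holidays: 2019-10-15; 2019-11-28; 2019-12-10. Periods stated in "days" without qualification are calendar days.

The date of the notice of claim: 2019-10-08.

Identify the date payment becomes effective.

2019-12-18

The last day of the proof-of-loss period: 2019-10-08 + 48 days = 2019-11-25.
The date payment becomes effective: counting 15 business days from Monday, 2019-11-25 (Nov 26, Nov 27, Nov 29, Dec 2, …, Dec 16, Dec 17, Dec 18, skipping weekends and the listed holidays on Nov 28, Dec 10) reaches Wednesday, 2019-12-18.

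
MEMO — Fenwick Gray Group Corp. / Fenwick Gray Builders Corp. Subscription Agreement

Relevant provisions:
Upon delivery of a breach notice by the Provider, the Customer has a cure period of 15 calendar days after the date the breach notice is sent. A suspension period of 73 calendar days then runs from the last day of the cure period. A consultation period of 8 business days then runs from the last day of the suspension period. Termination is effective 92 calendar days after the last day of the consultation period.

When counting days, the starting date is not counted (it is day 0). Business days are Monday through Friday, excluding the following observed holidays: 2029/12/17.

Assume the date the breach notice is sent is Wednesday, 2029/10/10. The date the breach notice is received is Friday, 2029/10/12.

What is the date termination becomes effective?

2030/04/18

Adding 15 calendar days to 2029/10/10 gives 2029/10/25, which is the last day of the cure period.
The last day of the suspension period: 2029/10/25 + 73 days = 2030/01/06.
From Sunday, 2030/01/06, 8 business days (Jan 7, Jan 8, Jan 9, Jan 10, Jan 11, Jan 14, Jan 15, Jan 16, skipping weekends) brings us to Wednesday, 2030/01/16, which is the last day of the consultation period.
Adding 92 calendar days to 2030/01/16 gives 2030/04/18, which is the date termination becomes effective.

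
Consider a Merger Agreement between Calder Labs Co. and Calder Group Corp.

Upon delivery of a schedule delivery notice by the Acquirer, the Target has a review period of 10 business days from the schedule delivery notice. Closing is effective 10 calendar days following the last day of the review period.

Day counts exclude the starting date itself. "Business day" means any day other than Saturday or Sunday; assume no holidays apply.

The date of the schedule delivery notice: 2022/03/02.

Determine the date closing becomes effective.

The last day of the review period: counting 10 business days from Wednesday, 2022/03/02 (Mar 3, Mar 4, Mar 7, Mar 8, Mar 9, Mar 10, Mar 11, Mar 14, Mar 15, Mar 16, skipping weekends) reaches Wednesday, 2022/03/16.
Adding 10 calendar days to 2022/03/16 gives 2022/03/26, which is the date closing becomes effective.

2022/03/26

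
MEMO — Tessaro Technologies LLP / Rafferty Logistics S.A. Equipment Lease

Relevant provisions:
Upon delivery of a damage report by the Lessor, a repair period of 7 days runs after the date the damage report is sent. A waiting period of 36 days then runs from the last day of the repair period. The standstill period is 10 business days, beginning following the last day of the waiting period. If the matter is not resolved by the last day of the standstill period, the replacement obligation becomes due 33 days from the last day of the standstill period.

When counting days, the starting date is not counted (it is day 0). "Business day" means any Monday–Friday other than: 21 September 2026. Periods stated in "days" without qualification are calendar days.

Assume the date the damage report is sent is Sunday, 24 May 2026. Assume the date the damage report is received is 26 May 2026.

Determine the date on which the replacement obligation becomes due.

22 August 2026

The last day of the repair period: 24 May 2026 + 7 days = 31 May 2026.
The last day of the waiting period: 36 calendar days after 31 May 2026 is 6 July 2026.
From Monday, 6 July 2026, 10 business days (Jul 7, Jul 8, Jul 9, Jul 10, Jul 13, Jul 14, Jul 15, Jul 16, Jul 17, Jul 20, skipping weekends) brings us to Monday, 20 July 2026, which is the last day of the standstill period.
The date on which the replacement obligation becomes due: 20 July 2026 + 33 days = 22 August 2026.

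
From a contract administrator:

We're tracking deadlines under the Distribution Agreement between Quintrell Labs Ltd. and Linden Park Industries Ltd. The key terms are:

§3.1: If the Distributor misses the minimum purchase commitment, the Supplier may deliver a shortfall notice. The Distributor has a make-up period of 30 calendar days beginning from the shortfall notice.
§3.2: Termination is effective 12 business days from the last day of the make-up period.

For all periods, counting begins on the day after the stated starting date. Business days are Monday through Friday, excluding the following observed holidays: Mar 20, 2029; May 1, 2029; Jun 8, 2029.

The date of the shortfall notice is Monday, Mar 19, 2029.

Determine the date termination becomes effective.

May 7, 2029

The last day of the make-up period: 30 calendar days after Mar 19, 2029 is Apr 18, 2029.
From Wednesday, Apr 18, 2029, 12 business days (Apr 19, Apr 20, Apr 23, Apr 24, …, May 3, May 4, May 7, skipping weekends and the listed holiday on May 1) brings us to Monday, May 7, 2029, which is the date termination becomes effective.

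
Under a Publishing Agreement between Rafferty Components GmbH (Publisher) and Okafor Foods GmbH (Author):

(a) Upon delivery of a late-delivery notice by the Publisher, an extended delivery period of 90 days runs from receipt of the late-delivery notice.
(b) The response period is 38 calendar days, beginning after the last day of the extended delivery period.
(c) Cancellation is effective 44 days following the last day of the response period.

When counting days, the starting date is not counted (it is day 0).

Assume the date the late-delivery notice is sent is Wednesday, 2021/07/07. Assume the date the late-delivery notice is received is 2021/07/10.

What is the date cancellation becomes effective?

The last day of the extended delivery period: 2021/07/10 + 90 days = 2021/10/08.
The last day of the response period: 38 calendar days after 2021/10/08 is 2021/11/15.
The date cancellation becomes effective: 44 calendar days after 2021/11/15 is 2021/12/29.

2021/12/29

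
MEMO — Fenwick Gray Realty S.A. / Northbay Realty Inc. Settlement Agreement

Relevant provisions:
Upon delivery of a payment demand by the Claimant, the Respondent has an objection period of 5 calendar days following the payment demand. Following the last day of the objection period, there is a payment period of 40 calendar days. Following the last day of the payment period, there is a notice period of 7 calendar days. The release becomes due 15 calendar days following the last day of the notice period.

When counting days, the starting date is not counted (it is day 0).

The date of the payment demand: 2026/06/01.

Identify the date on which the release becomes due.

The last day of the objection period: 5 calendar days after 2026/06/01 is 2026/06/06.
The last day of the payment period: 40 calendar days after 2026/06/06 is 2026/07/16.
Adding 7 calendar days to 2026/07/16 gives 2026/07/23, which is the last day of the notice period.
Adding 15 calendar days to 2026/07/23 gives 2026/08/07, which is the date on which the release becomes due.

2026/08/07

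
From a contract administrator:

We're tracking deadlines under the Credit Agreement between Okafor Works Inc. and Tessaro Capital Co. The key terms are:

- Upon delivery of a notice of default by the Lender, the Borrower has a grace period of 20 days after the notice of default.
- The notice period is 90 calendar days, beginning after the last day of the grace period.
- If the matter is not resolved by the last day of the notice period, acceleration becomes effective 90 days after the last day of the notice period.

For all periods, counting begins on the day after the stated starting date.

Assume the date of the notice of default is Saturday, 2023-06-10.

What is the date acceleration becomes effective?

Adding 20 calendar days to 2023-06-10 gives 2023-06-30, which is the last day of the grace period.
Adding 90 calendar days to 2023-06-30 gives 2023-09-28, which is the last day of the notice period.
The date acceleration becomes effective: 2023-09-28 + 90 days = 2023-12-27.

2023-12-27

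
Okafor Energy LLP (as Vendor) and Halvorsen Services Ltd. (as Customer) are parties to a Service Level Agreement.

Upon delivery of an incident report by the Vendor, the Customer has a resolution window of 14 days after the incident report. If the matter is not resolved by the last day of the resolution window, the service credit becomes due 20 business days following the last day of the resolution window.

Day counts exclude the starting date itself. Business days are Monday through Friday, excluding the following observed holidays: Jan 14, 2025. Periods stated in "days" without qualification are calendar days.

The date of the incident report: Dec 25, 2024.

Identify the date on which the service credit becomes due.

Feb 6, 2025

The last day of the resolution window: Dec 25, 2024 + 14 days = Jan 8, 2025.
The date on which the service credit becomes due: 20 business days after Wednesday, Jan 8, 2025, skipping weekends and the listed holiday on Jan 14 — Jan 9, Jan 10, Jan 13, Jan 15, …, Feb 4, Feb 5, Feb 6 — lands on Thursday, Feb 6, 2025.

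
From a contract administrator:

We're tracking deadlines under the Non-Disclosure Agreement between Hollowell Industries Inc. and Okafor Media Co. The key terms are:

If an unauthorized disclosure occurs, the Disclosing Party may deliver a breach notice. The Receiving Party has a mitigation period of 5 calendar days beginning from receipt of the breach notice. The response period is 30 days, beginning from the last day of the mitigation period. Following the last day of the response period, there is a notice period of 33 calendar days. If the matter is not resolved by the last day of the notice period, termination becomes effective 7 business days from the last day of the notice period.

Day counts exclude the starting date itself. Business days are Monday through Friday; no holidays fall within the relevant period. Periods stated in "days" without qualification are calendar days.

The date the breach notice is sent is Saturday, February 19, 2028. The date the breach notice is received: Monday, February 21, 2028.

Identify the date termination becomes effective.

The last day of the mitigation period: February 21, 2028 + 5 days = February 26, 2028.
The last day of the response period: February 26, 2028 + 30 days = March 27, 2028.
The last day of the notice period: March 27, 2028 + 33 days = April 29, 2028.
The date termination becomes effective: counting 7 business days from Saturday, April 29, 2028 (May 1, May 2, May 3, May 4, May 5, May 8, May 9, skipping weekends) reaches Tuesday, May 9, 2028.

May 9, 2028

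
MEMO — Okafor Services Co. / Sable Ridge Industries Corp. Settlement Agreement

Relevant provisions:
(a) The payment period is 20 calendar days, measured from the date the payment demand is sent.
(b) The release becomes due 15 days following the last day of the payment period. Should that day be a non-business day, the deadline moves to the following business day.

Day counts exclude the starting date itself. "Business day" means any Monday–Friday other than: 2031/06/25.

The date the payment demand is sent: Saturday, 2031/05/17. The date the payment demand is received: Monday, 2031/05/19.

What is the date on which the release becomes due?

2031/06/23

The last day of the payment period: 2031/05/17 + 20 days = 2031/06/06.
The date on which the release becomes due: 15 calendar days after 2031/06/06 is 2031/06/21. That falls on a Saturday, so it rolls to the next business day, Monday, 2031/06/23.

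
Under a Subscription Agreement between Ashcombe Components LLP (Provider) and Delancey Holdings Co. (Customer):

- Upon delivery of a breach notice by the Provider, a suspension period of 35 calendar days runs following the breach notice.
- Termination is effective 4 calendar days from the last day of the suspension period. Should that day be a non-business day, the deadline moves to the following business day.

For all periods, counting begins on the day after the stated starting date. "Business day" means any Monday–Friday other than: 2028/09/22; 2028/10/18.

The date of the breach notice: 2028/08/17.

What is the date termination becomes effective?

2028/09/25

The last day of the suspension period: 35 calendar days after 2028/08/17 is 2028/09/21.
The date termination becomes effective: 4 calendar days after 2028/09/21 is 2028/09/25. 2028/09/25 is a Monday and is not a listed holiday, so no roll-forward applies.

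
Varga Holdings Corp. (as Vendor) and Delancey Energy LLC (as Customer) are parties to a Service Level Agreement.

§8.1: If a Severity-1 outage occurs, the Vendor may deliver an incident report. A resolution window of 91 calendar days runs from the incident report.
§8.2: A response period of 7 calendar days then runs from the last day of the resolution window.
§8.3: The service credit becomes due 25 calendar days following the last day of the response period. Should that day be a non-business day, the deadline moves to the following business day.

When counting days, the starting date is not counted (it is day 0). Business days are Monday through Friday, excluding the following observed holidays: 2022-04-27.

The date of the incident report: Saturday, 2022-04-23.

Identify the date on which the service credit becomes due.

2022-08-24

The last day of the resolution window: 91 calendar days after 2022-04-23 is 2022-07-23.
Adding 7 calendar days to 2022-07-23 gives 2022-07-30, which is the last day of the response period.
The date on which the service credit becomes due: 25 calendar days after 2022-07-30 is 2022-08-24. 2022-08-24 is a Wednesday and is not a listed holiday, so no roll-forward applies.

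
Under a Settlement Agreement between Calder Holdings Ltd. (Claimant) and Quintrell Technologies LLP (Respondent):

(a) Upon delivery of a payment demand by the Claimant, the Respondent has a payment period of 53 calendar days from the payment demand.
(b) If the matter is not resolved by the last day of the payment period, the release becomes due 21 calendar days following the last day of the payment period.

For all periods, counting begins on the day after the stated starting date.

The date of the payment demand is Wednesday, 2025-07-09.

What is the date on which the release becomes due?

2025-09-21

Adding 53 calendar days to 2025-07-09 gives 2025-08-31, which is the last day of the payment period.
Adding 21 calendar days to 2025-08-31 gives 2025-09-21, which is the date on which the release becomes due.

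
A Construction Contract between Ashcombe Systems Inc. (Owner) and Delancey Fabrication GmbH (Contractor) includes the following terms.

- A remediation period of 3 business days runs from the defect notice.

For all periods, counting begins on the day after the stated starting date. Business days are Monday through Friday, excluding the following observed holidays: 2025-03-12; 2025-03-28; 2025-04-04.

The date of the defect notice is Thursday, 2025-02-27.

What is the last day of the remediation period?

2025-03-04

From Thursday, 2025-02-27, 3 business days (Feb 28, Mar 3, Mar 4, skipping weekends) brings us to Tuesday, 2025-03-04, which is the last day of the remediation period.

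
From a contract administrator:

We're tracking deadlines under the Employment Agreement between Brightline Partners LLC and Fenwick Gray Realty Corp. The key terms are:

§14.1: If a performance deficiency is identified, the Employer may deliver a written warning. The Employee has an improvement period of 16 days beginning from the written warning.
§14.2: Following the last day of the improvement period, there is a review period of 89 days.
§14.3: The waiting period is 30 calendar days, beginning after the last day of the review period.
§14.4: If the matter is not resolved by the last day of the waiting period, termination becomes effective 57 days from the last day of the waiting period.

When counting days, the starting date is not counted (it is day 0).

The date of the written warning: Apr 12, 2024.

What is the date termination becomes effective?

Oct 21, 2024

The last day of the improvement period: 16 calendar days after Apr 12, 2024 is Apr 28, 2024.
The last day of the review period: Apr 28, 2024 + 89 days = Jul 26, 2024.
The last day of the waiting period: 30 calendar days after Jul 26, 2024 is Aug 25, 2024.
The date termination becomes effective: 57 calendar days after Aug 25, 2024 is Oct 21, 2024.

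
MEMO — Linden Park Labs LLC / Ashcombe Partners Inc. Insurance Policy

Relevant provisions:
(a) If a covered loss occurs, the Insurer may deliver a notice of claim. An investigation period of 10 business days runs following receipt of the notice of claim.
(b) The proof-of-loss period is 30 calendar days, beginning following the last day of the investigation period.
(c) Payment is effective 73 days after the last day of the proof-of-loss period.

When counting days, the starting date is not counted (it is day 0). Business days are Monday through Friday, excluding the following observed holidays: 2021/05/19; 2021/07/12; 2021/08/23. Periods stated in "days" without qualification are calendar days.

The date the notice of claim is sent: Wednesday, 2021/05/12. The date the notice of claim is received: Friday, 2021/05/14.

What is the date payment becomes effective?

2021/09/11

The last day of the investigation period: 10 business days after Friday, 2021/05/14, skipping weekends and the listed holiday on May 19 — May 17, May 18, May 20, May 21, May 24, May 25, May 26, May 27, May 28, May 31 — lands on Monday, 2021/05/31.
The last day of the proof-of-loss period: 30 calendar days after 2021/05/31 is 2021/06/30.
Adding 73 calendar days to 2021/06/30 gives 2021/09/11, which is the date payment becomes effective.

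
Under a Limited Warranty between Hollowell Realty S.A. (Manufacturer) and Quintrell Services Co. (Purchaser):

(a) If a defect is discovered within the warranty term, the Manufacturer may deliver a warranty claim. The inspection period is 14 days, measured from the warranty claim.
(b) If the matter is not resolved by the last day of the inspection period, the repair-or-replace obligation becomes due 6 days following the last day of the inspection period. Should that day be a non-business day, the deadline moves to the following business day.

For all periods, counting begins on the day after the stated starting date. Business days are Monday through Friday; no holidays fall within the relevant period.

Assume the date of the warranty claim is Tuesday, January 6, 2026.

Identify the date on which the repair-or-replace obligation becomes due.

January 26, 2026

Adding 14 calendar days to January 6, 2026 gives January 20, 2026, which is the last day of the inspection period.
The date on which the repair-or-replace obligation becomes due: 6 calendar days after January 20, 2026 is January 26, 2026. January 26, 2026 is a Monday, so no roll-forward applies.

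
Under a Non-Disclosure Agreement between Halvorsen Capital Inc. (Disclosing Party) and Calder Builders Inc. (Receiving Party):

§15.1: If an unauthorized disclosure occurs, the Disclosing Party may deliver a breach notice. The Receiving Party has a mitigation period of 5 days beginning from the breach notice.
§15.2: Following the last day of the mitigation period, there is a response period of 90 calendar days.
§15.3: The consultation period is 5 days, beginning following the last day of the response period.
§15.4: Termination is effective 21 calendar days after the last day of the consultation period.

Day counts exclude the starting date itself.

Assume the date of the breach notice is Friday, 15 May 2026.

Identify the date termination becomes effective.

13 September 2026

Adding 5 calendar days to 15 May 2026 gives 20 May 2026, which is the last day of the mitigation period.
The last day of the response period: 20 May 2026 + 90 days = 18 August 2026.
The last day of the consultation period: 5 calendar days after 18 August 2026 is 23 August 2026.
The date termination becomes effective: 23 August 2026 + 21 days = 13 September 2026.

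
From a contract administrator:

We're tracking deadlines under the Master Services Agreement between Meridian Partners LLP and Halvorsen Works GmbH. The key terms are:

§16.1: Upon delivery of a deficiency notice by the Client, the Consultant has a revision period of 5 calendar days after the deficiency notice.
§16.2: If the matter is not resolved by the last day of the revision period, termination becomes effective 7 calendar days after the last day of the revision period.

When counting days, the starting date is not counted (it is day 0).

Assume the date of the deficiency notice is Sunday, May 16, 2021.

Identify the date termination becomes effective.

May 28, 2021

The last day of the revision period: 5 calendar days after May 16, 2021 is May 21, 2021.
Adding 7 calendar days to May 21, 2021 gives May 28, 2021, which is the date termination becomes effective.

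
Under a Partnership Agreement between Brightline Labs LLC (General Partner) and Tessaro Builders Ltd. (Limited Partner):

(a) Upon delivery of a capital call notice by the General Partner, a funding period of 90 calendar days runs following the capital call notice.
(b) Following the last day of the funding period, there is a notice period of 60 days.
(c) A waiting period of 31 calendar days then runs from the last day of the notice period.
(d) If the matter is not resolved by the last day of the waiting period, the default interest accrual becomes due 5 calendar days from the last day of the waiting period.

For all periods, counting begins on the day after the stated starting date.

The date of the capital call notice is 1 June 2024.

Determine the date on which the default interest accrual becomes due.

4 December 2024

The last day of the funding period: 1 June 2024 + 90 days = 30 August 2024.
The last day of the notice period: 30 August 2024 + 60 days = 29 October 2024.
The last day of the waiting period: 31 calendar days after 29 October 2024 is 29 November 2024.
Adding 5 calendar days to 29 November 2024 gives 4 December 2024, which is the date on which the default interest accrual becomes due.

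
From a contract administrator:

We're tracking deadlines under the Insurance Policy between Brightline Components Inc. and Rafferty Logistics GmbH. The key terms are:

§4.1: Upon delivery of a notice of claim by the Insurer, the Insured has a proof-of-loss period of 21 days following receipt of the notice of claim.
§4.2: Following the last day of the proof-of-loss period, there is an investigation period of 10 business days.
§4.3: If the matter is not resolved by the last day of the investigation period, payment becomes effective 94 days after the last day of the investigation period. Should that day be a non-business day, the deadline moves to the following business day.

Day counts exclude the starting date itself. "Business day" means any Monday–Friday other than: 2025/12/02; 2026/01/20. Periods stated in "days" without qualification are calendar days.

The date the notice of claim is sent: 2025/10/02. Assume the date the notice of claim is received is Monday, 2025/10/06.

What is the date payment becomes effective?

The last day of the proof-of-loss period: 21 calendar days after 2025/10/06 is 2025/10/27.
The last day of the investigation period: counting 10 business days from Monday, 2025/10/27 (Oct 28, Oct 29, Oct 30, Oct 31, Nov 3, Nov 4, Nov 5, Nov 6, Nov 7, Nov 10, skipping weekends) reaches Monday, 2025/11/10.
The date payment becomes effective: 94 calendar days after 2025/11/10 is 2026/02/12. 2026/02/12 is a Thursday and is not a listed holiday, so no roll-forward applies.

2026/02/12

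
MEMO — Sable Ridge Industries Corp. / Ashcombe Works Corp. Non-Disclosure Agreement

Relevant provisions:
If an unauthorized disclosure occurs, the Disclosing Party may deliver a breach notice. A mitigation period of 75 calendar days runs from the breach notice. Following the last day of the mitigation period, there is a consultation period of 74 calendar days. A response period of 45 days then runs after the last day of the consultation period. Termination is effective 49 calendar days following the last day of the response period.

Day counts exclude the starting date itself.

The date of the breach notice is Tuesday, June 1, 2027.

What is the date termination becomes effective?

January 30, 2028

The last day of the mitigation period: June 1, 2027 + 75 days = August 15, 2027.
The last day of the consultation period: August 15, 2027 + 74 days = October 28, 2027.
The last day of the response period: October 28, 2027 + 45 days = December 12, 2027.
The date termination becomes effective: December 12, 2027 + 49 days = January 30, 2028.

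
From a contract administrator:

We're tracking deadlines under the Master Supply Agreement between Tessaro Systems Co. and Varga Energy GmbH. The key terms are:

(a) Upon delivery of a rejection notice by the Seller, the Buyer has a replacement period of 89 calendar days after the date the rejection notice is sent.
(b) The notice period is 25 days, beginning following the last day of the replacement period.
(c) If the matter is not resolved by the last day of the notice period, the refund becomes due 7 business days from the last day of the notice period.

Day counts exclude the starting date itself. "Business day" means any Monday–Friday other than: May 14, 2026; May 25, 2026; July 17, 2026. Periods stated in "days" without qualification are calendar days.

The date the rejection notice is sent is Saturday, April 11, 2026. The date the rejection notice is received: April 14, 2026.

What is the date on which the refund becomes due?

August 12, 2026

The last day of the replacement period: 89 calendar days after April 11, 2026 is July 9, 2026.
Adding 25 calendar days to July 9, 2026 gives August 3, 2026, which is the last day of the notice period.
From Monday, August 3, 2026, 7 business days (Aug 4, Aug 5, Aug 6, Aug 7, Aug 10, Aug 11, Aug 12, skipping weekends) brings us to Wednesday, August 12, 2026, which is the date on which the refund becomes due.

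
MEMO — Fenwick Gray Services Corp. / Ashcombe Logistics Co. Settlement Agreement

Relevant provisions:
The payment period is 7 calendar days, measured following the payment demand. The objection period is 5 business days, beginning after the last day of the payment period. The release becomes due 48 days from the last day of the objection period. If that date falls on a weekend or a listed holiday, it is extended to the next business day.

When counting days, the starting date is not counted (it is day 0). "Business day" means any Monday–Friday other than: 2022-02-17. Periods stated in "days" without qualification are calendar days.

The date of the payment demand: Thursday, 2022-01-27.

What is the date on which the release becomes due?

The last day of the payment period: 2022-01-27 + 7 days = 2022-02-03.
The last day of the objection period: 5 business days after Thursday, 2022-02-03, skipping weekends — Feb 4, Feb 7, Feb 8, Feb 9, Feb 10 — lands on Thursday, 2022-02-10.
Adding 48 calendar days to 2022-02-10 gives 2022-03-30, which is the date on which the release becomes due. 2022-03-30 is a Wednesday and is not a listed holiday, so no roll-forward applies.

2022-03-30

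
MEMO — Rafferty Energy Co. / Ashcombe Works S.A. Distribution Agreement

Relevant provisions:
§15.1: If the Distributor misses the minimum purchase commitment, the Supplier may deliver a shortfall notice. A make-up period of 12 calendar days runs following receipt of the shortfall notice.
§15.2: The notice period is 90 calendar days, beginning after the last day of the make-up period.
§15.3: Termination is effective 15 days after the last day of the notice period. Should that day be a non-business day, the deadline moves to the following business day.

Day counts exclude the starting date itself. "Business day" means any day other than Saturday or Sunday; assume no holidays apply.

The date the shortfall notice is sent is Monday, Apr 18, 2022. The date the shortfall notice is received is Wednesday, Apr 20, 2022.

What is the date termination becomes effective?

Aug 15, 2022

Adding 12 calendar days to Apr 20, 2022 gives May 2, 2022, which is the last day of the make-up period.
Adding 90 calendar days to May 2, 2022 gives Jul 31, 2022, which is the last day of the notice period.
Adding 15 calendar days to Jul 31, 2022 gives Aug 15, 2022, which is the date termination becomes effective. Aug 15, 2022 is a Monday, so no roll-forward applies.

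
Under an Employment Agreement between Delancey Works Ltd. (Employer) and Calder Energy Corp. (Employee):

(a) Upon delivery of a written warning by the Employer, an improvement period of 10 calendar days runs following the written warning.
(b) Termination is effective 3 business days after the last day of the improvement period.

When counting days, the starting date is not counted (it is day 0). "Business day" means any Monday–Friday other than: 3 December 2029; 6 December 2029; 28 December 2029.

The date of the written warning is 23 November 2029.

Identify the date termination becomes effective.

7 December 2029

Adding 10 calendar days to 23 November 2029 gives 3 December 2029, which is the last day of the improvement period.
The date termination becomes effective: 3 business days after Monday, 3 December 2029, skipping weekends and the listed holiday on Dec 6 — Dec 4, Dec 5, Dec 7 — lands on Friday, 7 December 2029.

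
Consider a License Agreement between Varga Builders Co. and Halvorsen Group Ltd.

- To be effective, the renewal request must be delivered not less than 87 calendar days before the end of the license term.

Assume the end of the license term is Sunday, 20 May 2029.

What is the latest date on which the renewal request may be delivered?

Counting back 87 calendar days from 20 May 2029 gives 22 February 2029.

22 February 2029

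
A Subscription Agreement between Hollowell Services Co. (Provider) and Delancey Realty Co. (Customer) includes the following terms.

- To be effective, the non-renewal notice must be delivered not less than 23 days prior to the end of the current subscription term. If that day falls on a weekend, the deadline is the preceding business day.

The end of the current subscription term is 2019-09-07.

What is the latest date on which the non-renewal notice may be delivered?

2019-08-15

2019-09-07 minus 23 days is 2019-08-15. That is a Thursday, so no adjustment is needed.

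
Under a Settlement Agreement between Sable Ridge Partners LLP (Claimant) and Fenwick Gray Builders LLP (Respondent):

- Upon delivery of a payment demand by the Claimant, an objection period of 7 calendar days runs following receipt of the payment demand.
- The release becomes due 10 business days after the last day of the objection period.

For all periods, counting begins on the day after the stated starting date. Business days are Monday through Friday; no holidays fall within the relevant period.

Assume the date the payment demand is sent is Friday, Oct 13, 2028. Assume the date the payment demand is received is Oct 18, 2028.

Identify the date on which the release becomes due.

Nov 8, 2028

The last day of the objection period: 7 calendar days after Oct 18, 2028 is Oct 25, 2028.
The date on which the release becomes due: 10 business days after Wednesday, Oct 25, 2028, skipping weekends — Oct 26, Oct 27, Oct 30, Oct 31, Nov 1, Nov 2, Nov 3, Nov 6, Nov 7, Nov 8 — lands on Wednesday, Nov 8, 2028.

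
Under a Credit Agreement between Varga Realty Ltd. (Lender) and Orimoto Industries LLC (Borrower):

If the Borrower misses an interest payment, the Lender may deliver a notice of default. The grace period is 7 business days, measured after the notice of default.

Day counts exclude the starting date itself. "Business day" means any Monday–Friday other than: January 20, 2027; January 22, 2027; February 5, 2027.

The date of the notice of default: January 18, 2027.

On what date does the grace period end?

January 29, 2027

From Monday, January 18, 2027, 7 business days (Jan 19, Jan 21, Jan 25, Jan 26, Jan 27, Jan 28, Jan 29, skipping weekends and the listed holidays on Jan 20, Jan 22) brings us to Friday, January 29, 2027, which is the last day of the grace period.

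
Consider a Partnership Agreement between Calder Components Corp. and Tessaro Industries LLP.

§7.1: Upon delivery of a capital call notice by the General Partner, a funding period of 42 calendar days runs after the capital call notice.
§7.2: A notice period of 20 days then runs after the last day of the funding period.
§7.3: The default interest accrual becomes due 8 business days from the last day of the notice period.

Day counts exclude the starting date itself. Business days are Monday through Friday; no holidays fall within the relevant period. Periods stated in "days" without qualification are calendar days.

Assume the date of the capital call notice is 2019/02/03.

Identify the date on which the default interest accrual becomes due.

2019/04/17

The last day of the funding period: 42 calendar days after 2019/02/03 is 2019/03/17.
The last day of the notice period: 20 calendar days after 2019/03/17 is 2019/04/06.
The date on which the default interest accrual becomes due: counting 8 business days from Saturday, 2019/04/06 (Apr 8, Apr 9, Apr 10, Apr 11, Apr 12, Apr 15, Apr 16, Apr 17, skipping weekends) reaches Wednesday, 2019/04/17.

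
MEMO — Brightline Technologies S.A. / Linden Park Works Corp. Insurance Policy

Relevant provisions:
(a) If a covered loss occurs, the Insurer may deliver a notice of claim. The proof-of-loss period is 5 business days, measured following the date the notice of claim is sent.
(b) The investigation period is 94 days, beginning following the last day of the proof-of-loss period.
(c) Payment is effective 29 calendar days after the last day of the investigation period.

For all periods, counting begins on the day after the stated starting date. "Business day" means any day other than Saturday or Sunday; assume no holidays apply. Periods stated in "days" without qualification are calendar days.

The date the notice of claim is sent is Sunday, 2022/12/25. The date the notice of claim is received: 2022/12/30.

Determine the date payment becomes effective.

2023/05/02

The last day of the proof-of-loss period: 5 business days after Sunday, 2022/12/25, skipping weekends — Dec 26, Dec 27, Dec 28, Dec 29, Dec 30 — lands on Friday, 2022/12/30.
Adding 94 calendar days to 2022/12/30 gives 2023/04/03, which is the last day of the investigation period.
Adding 29 calendar days to 2023/04/03 gives 2023/05/02, which is the date payment becomes effective.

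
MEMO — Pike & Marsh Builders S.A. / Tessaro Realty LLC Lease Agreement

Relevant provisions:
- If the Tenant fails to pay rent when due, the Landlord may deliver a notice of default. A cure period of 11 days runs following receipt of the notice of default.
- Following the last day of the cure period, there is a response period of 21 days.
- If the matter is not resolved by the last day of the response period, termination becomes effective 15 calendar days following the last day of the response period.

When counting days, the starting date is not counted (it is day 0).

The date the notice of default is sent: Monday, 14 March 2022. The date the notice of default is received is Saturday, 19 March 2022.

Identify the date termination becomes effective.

The last day of the cure period: 11 calendar days after 19 March 2022 is 30 March 2022.
Adding 21 calendar days to 30 March 2022 gives 20 April 2022, which is the last day of the response period.
Adding 15 calendar days to 20 April 2022 gives 5 May 2022, which is the date termination becomes effective.

5 May 2022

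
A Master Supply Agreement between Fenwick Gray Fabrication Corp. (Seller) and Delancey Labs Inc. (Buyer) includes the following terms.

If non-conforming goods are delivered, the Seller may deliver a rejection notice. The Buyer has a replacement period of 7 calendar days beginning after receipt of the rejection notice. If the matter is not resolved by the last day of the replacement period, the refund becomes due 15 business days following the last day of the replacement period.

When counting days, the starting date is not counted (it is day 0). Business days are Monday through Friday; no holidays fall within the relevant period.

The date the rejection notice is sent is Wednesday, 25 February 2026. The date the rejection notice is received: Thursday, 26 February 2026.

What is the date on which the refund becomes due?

26 March 2026

The last day of the replacement period: 26 February 2026 + 7 days = 5 March 2026.
The date on which the refund becomes due: 15 business days after Thursday, 5 March 2026, skipping weekends — Mar 6, Mar 9, Mar 10, Mar 11, …, Mar 24, Mar 25, Mar 26 — lands on Thursday, 26 March 2026.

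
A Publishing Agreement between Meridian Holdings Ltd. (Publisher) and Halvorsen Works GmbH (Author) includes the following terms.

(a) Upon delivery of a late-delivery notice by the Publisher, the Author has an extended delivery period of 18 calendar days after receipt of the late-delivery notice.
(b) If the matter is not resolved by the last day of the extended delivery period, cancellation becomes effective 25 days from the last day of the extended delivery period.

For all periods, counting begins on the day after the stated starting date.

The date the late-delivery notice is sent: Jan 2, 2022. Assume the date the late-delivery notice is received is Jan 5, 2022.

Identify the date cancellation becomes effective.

Feb 17, 2022

The last day of the extended delivery period: 18 calendar days after Jan 5, 2022 is Jan 23, 2022.
Adding 25 calendar days to Jan 23, 2022 gives Feb 17, 2022, which is the date cancellation becomes effective.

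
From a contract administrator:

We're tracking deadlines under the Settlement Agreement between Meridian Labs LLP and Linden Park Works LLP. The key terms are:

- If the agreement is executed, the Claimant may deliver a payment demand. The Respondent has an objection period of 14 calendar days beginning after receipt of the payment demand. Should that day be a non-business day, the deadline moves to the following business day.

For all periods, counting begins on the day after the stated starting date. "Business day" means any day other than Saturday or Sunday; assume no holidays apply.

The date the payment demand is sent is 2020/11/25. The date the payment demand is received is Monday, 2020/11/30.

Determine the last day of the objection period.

2020/12/14

The last day of the objection period: 14 calendar days after 2020/11/30 is 2020/12/14. 2020/12/14 is a Monday, so no roll-forward applies.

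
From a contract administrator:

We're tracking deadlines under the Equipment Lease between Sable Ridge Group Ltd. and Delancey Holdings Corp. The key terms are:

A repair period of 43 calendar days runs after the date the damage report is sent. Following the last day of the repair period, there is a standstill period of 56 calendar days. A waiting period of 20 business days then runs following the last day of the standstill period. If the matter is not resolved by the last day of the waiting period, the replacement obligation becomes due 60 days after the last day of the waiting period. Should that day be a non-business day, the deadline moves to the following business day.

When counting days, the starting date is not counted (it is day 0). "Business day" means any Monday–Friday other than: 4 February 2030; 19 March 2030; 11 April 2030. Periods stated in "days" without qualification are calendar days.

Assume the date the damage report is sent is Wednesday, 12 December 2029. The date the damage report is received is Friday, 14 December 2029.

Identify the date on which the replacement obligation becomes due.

18 June 2030

The last day of the repair period: 12 December 2029 + 43 days = 24 January 2030.
The last day of the standstill period: 56 calendar days after 24 January 2030 is 21 March 2030.
The last day of the waiting period: 20 business days after Thursday, 21 March 2030, skipping weekends and the listed holiday on Apr 11 — Mar 22, Mar 25, Mar 26, Mar 27, …, Apr 17, Apr 18, Apr 19 — lands on Friday, 19 April 2030.
Adding 60 calendar days to 19 April 2030 gives 18 June 2030, which is the date on which the replacement obligation becomes due. 18 June 2030 is a Tuesday and is not a listed holiday, so no roll-forward applies.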